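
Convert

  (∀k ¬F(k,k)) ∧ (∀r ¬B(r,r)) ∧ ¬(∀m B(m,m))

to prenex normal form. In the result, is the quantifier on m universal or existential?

Drive negations inward (¬∀x A ≡ ∃x ¬A, ¬∃x A ≡ ∀x ¬A, De Morgan for ∧/∨):
  (∀k ¬F(k,k)) ∧ (∀r ¬B(r,r)) ∧ (∃m ¬B(m,m))
Pull the quantifiers to the front (each side's bound variable is not free in the other side):
  ∀k ∀r ∃m (¬F(k,k) ∧ ¬B(r,r) ∧ ¬B(m,m))
The quantifier ∀m sits under an odd number of negations, so it flips to ∃m.

existential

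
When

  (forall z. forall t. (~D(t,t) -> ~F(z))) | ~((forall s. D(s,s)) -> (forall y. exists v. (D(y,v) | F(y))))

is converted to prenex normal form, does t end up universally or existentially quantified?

Rewrite implications/biconditionals: A → B as ¬A ∨ B.
  (forall z. forall t. (~~D(t,t) | ~F(z))) | ~(~(forall s. D(s,s)) | (forall y. exists v. (D(y,v) | F(y))))
Drive negations inward (¬∀x A ≡ ∃x ¬A, ¬∃x A ≡ ∀x ¬A, De Morgan for ∧/∨):
  (forall z. forall t. (D(t,t) | ~F(z))) | (forall s. D(s,s)) & (exists y. forall v. (~D(y,v) & ~F(y)))
All bound variables are already distinct, so no renaming is needed.
Pull the quantifiers to the front (each side's bound variable is not free in the other side):
  forall z. forall t. forall s. exists y. forall v. (D(t,t) | ~F(z) | D(s,s) & ~D(y,v) & ~F(y))
The quantifier forall t sits under an even number of negations (counting the antecedent side of each →), so it remains universal.

universal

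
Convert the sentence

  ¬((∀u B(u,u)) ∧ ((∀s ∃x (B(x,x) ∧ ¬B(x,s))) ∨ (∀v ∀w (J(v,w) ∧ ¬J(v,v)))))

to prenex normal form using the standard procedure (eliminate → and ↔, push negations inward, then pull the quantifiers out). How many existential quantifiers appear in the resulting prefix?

4

Drive negations inward (¬∀x A ≡ ∃x ¬A, ¬∃x A ≡ ∀x ¬A, De Morgan for ∧/∨):
  (∃u ¬B(u,u)) ∨ (∃s ∀x (¬B(x,x) ∨ B(x,s))) ∧ (∃v ∃w (¬J(v,w) ∨ J(v,v)))
All bound variables are already distinct, so no renaming is needed.
Pull the quantifiers to the front (each side's bound variable is not free in the other side):
  ∃u ∃s ∀x ∃v ∃w (¬B(u,u) ∨ (¬B(x,x) ∨ B(x,s)) ∧ (¬J(v,w) ∨ J(v,v)))
The prefix is ∃u ∃s ∀x ∃v ∃w: 1 universal, 4 existential.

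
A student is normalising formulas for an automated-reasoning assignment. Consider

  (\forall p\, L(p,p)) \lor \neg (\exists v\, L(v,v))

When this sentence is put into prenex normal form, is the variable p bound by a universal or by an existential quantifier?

Drive negations inward (¬∀x A ≡ ∃x ¬A, ¬∃x A ≡ ∀x ¬A, De Morgan for ∧/∨):
  (\forall p\, L(p,p)) \lor (\forall v\, \neg L(v,v))
All bound variables are already distinct, so no renaming is needed.
Pull the quantifiers to the front (each side's bound variable is not free in the other side):
  \forall p\, \forall v\, (L(p,p) \lor \neg L(v,v))
The quantifier \forall p sits under an even number of negations, so it remains universal.

universal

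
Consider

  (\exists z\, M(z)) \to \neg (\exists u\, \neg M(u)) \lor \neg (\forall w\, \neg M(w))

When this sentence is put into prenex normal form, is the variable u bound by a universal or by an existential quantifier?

universal

First replace A → B with ¬A ∨ B.
  \neg (\exists z\, M(z)) \lor \neg (\exists u\, \neg M(u)) \lor \neg (\forall w\, \neg M(w))
Push ¬ through the quantifiers and connectives to reach negation normal form:
  (\forall z\, \neg M(z)) \lor (\forall u\, M(u)) \lor (\exists w\, M(w))
All bound variables are already distinct, so no renaming is needed.
Finally move all quantifiers to the prefix:
  \forall z\, \forall u\, \exists w\, (\neg M(z) \lor M(u) \lor M(w))
The quantifier \exists u sits under an odd number of negations (counting the antecedent side of each →), so it flips to \forall u.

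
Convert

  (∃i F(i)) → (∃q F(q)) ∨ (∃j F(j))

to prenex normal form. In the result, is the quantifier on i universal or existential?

universal

First replace A → B with ¬A ∨ B.
  ¬(∃i F(i)) ∨ (∃q F(q)) ∨ (∃j F(j))
Move each ¬ inward, flipping quantifiers it crosses:
  (∀i ¬F(i)) ∨ (∃q F(q)) ∨ (∃j F(j))
All bound variables are already distinct, so no renaming is needed.
Finally move all quantifiers to the prefix:
  ∀i ∃q ∃j (¬F(i) ∨ F(q) ∨ F(j))
The quantifier ∃i sits under an odd number of negations (counting the antecedent side of each →), so it flips to ∀i.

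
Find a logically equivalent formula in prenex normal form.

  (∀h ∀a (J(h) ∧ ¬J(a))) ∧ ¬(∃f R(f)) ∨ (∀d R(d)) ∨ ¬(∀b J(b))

∀h ∀a ∀f ∀d ∃b (J(h) ∧ ¬J(a) ∧ ¬R(f) ∨ R(d) ∨ ¬J(b))

Move each ¬ inward, flipping quantifiers it crosses:
  (∀h ∀a (J(h) ∧ ¬J(a))) ∧ (∀f ¬R(f)) ∨ (∀d R(d)) ∨ (∃b ¬J(b))
Extract every quantifier outward, since the variables are now distinct and don't occur free across branches:
  ∀h ∀a ∀f ∀d ∃b (J(h) ∧ ¬J(a) ∧ ¬R(f) ∨ R(d) ∨ ¬J(b))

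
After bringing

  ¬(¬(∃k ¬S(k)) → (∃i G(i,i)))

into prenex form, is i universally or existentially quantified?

universal

First replace A → B with ¬A ∨ B.
  ¬(¬¬(∃k ¬S(k)) ∨ (∃i G(i,i)))
Drive negations inward (¬∀x A ≡ ∃x ¬A, ¬∃x A ≡ ∀x ¬A, De Morgan for ∧/∨):
  (∀k S(k)) ∧ (∀i ¬G(i,i))
Finally move all quantifiers to the prefix:
  ∀k ∀i (S(k) ∧ ¬G(i,i))
The quantifier ∃i sits under an odd number of negations (counting the antecedent side of each →), so it flips to ∀i.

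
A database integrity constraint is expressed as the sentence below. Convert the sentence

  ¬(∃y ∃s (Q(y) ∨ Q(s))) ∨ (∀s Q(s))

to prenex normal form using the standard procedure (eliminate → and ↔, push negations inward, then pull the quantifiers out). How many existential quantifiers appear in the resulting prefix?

Move each ¬ inward, flipping quantifiers it crosses:
  (∀y ∀s (¬Q(y) ∧ ¬Q(s))) ∨ (∀s Q(s))
Rename bound variables to avoid capture: s↦q.
  (∀y ∀s (¬Q(y) ∧ ¬Q(s))) ∨ (∀q Q(q))
Finally move all quantifiers to the prefix:
  ∀y ∀s ∀q (¬Q(y) ∧ ¬Q(s) ∨ Q(q))
The prefix is ∀y ∀s ∀q: 3 universal, 0 existential.

0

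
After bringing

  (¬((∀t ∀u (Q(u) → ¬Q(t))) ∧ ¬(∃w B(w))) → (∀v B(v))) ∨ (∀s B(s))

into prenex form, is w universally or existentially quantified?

First replace A → B with ¬A ∨ B.
  ¬¬((∀t ∀u (¬Q(u) ∨ ¬Q(t))) ∧ ¬(∃w B(w))) ∨ (∀v B(v)) ∨ (∀s B(s))
Push ¬ through the quantifiers and connectives to reach negation normal form:
  (∀t ∀u (¬Q(u) ∨ ¬Q(t))) ∧ (∀w ¬B(w)) ∨ (∀v B(v)) ∨ (∀s B(s))
Pull the quantifiers to the front (each side's bound variable is not free in the other side):
  ∀t ∀u ∀w ∀v ∀s ((¬Q(u) ∨ ¬Q(t)) ∧ ¬B(w) ∨ B(v) ∨ B(s))
The quantifier ∃w sits under an odd number of negations (counting the antecedent side of each →), so it flips to ∀w.

universal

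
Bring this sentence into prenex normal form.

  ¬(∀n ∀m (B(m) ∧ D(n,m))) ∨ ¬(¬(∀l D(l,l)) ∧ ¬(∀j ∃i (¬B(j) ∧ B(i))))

∃n ∃m ∀l ∀j ∃i (¬B(m) ∨ ¬D(n,m) ∨ D(l,l) ∨ ¬B(j) ∧ B(i))

Move each ¬ inward, flipping quantifiers it crosses:
  (∃n ∃m (¬B(m) ∨ ¬D(n,m))) ∨ (∀l D(l,l)) ∨ (∀j ∃i (¬B(j) ∧ B(i)))
Finally move all quantifiers to the prefix:
  ∃n ∃m ∀l ∀j ∃i (¬B(m) ∨ ¬D(n,m) ∨ D(l,l) ∨ ¬B(j) ∧ B(i))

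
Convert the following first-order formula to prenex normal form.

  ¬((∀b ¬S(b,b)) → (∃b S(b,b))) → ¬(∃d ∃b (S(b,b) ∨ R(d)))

First replace A → B with ¬A ∨ B.
  ¬¬(¬(∀b ¬S(b,b)) ∨ (∃b S(b,b))) ∨ ¬(∃d ∃b (S(b,b) ∨ R(d)))
Move each ¬ inward, flipping quantifiers it crosses:
  (∃b S(b,b)) ∨ (∃b S(b,b)) ∨ (∀d ∀b (¬S(b,b) ∧ ¬R(d)))
Give each quantifier a distinct variable: b↦v, b↦t.
  (∃b S(b,b)) ∨ (∃v S(v,v)) ∨ (∀d ∀t (¬S(t,t) ∧ ¬R(d)))
Pull the quantifiers to the front (each side's bound variable is not free in the other side):
  ∃b ∃v ∀d ∀t (S(b,b) ∨ S(v,v) ∨ ¬S(t,t) ∧ ¬R(d))

∃b ∃v ∀d ∀t (S(b,b) ∨ S(v,v) ∨ ¬S(t,t) ∧ ¬R(d))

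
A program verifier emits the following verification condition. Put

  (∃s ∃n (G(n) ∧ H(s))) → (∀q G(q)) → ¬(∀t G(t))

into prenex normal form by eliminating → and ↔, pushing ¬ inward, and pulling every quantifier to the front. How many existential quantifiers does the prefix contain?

2

Rewrite implications/biconditionals: A → B as ¬A ∨ B.
  ¬(∃s ∃n (G(n) ∧ H(s))) ∨ ¬(∀q G(q)) ∨ ¬(∀t G(t))
Push ¬ through the quantifiers and connectives to reach negation normal form:
  (∀s ∀n (¬G(n) ∨ ¬H(s))) ∨ (∃q ¬G(q)) ∨ (∃t ¬G(t))
All bound variables are already distinct, so no renaming is needed.
Finally move all quantifiers to the prefix:
  ∀s ∀n ∃q ∃t (¬G(n) ∨ ¬H(s) ∨ ¬G(q) ∨ ¬G(t))
The prefix is ∀s ∀n ∃q ∃t: 2 universal, 2 existential.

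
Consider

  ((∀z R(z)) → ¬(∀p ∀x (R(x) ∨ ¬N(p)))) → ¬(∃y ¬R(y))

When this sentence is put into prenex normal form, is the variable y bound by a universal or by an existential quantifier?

Rewrite implications/biconditionals: A → B as ¬A ∨ B.
  ¬(¬(∀z R(z)) ∨ ¬(∀p ∀x (R(x) ∨ ¬N(p)))) ∨ ¬(∃y ¬R(y))
Drive negations inward (¬∀x A ≡ ∃x ¬A, ¬∃x A ≡ ∀x ¬A, De Morgan for ∧/∨):
  (∀z R(z)) ∧ (∀p ∀x (R(x) ∨ ¬N(p))) ∨ (∀y R(y))
All bound variables are already distinct, so no renaming is needed.
Finally move all quantifiers to the prefix:
  ∀z ∀p ∀x ∀y (R(z) ∧ (R(x) ∨ ¬N(p)) ∨ R(y))
The quantifier ∃y sits under an odd number of negations (counting the antecedent side of each →), so it flips to ∀y.

universal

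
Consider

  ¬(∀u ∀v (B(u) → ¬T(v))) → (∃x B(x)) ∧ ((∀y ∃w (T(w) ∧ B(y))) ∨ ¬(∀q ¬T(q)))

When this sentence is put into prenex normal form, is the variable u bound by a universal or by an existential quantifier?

universal

First replace A → B with ¬A ∨ B.
  ¬¬(∀u ∀v (¬B(u) ∨ ¬T(v))) ∨ (∃x B(x)) ∧ ((∀y ∃w (T(w) ∧ B(y))) ∨ ¬(∀q ¬T(q)))
Move each ¬ inward, flipping quantifiers it crosses:
  (∀u ∀v (¬B(u) ∨ ¬T(v))) ∨ (∃x B(x)) ∧ ((∀y ∃w (T(w) ∧ B(y))) ∨ (∃q T(q)))
Finally move all quantifiers to the prefix:
  ∀u ∀v ∃x ∀y ∃w ∃q (¬B(u) ∨ ¬T(v) ∨ B(x) ∧ (T(w) ∧ B(y) ∨ T(q)))
The quantifier ∀u sits under an even number of negations (counting the antecedent side of each →), so it remains universal.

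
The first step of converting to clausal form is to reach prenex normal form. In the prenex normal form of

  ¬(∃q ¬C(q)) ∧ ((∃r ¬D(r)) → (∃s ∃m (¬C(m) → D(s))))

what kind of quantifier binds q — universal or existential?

universal

Eliminate → and ↔ using ¬ and ∨.
  ¬(∃q ¬C(q)) ∧ (¬(∃r ¬D(r)) ∨ (∃s ∃m (¬¬C(m) ∨ D(s))))
Push ¬ through the quantifiers and connectives to reach negation normal form:
  (∀q C(q)) ∧ ((∀r D(r)) ∨ (∃s ∃m (C(m) ∨ D(s))))
Pull the quantifiers to the front (each side's bound variable is not free in the other side):
  ∀q ∀r ∃s ∃m (C(q) ∧ (D(r) ∨ C(m) ∨ D(s)))
The quantifier ∃q sits under an odd number of negations (counting the antecedent side of each →), so it flips to ∀q.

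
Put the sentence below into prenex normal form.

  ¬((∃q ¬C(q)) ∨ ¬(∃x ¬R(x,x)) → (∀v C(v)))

Rewrite implications/biconditionals: A → B as ¬A ∨ B.
  ¬(¬((∃q ¬C(q)) ∨ ¬(∃x ¬R(x,x))) ∨ (∀v C(v)))
Push ¬ through the quantifiers and connectives to reach negation normal form:
  ((∃q ¬C(q)) ∨ (∀x R(x,x))) ∧ (∃v ¬C(v))
All bound variables are already distinct, so no renaming is needed.
Finally move all quantifiers to the prefix:
  ∃q ∀x ∃v ((¬C(q) ∨ R(x,x)) ∧ ¬C(v))

∃q ∀x ∃v ((¬C(q) ∨ R(x,x)) ∧ ¬C(v))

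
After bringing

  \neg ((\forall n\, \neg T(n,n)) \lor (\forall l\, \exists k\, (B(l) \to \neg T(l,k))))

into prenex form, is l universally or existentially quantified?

First replace A → B with ¬A ∨ B.
  \neg ((\forall n\, \neg T(n,n)) \lor (\forall l\, \exists k\, (\neg B(l) \lor \neg T(l,k))))
Push ¬ through the quantifiers and connectives to reach negation normal form:
  (\exists n\, T(n,n)) \land (\exists l\, \forall k\, (B(l) \land T(l,k)))
All bound variables are already distinct, so no renaming is needed.
Extract every quantifier outward, since the variables are now distinct and don't occur free across branches:
  \exists n\, \exists l\, \forall k\, (T(n,n) \land B(l) \land T(l,k))
The quantifier \forall l sits under an odd number of negations (counting the antecedent side of each →), so it flips to \exists l.

existential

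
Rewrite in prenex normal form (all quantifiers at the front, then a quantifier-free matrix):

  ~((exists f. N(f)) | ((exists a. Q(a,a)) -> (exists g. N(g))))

forall f. exists a. forall g. (~N(f) & Q(a,a) & ~N(g))

Rewrite implications/biconditionals: A → B as ¬A ∨ B.
  ~((exists f. N(f)) | ~(exists a. Q(a,a)) | (exists g. N(g)))
Drive negations inward (¬∀x A ≡ ∃x ¬A, ¬∃x A ≡ ∀x ¬A, De Morgan for ∧/∨):
  (forall f. ~N(f)) & (exists a. Q(a,a)) & (forall g. ~N(g))
Extract every quantifier outward, since the variables are now distinct and don't occur free across branches:
  forall f. exists a. forall g. (~N(f) & Q(a,a) & ~N(g))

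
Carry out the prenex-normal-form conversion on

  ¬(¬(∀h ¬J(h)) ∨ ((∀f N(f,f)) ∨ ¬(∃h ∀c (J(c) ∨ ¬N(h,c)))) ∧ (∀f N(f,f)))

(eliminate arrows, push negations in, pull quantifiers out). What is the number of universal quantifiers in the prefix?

2

Move each ¬ inward, flipping quantifiers it crosses:
  (∀h ¬J(h)) ∧ ((∃f ¬N(f,f)) ∧ (∃h ∀c (J(c) ∨ ¬N(h,c))) ∨ (∃f ¬N(f,f)))
Standardize variables apart so no two quantifiers bind the same name: h↦x1, f↦r.
  (∀h ¬J(h)) ∧ ((∃f ¬N(f,f)) ∧ (∃x1 ∀c (J(c) ∨ ¬N(x1,c))) ∨ (∃r ¬N(r,r)))
Pull the quantifiers to the front (each side's bound variable is not free in the other side):
  ∀h ∃f ∃x1 ∀c ∃r (¬J(h) ∧ (¬N(f,f) ∧ (J(c) ∨ ¬N(x1,c)) ∨ ¬N(r,r)))
The prefix is ∀h ∃f ∃x1 ∀c ∃r: 2 universal, 3 existential.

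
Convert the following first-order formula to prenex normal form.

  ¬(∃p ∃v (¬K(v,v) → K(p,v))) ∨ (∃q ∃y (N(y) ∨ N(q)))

∀p ∀v ∃q ∃y (¬K(v,v) ∧ ¬K(p,v) ∨ N(y) ∨ N(q))

Rewrite implications/biconditionals: A → B as ¬A ∨ B.
  ¬(∃p ∃v (¬¬K(v,v) ∨ K(p,v))) ∨ (∃q ∃y (N(y) ∨ N(q)))
Drive negations inward (¬∀x A ≡ ∃x ¬A, ¬∃x A ≡ ∀x ¬A, De Morgan for ∧/∨):
  (∀p ∀v (¬K(v,v) ∧ ¬K(p,v))) ∨ (∃q ∃y (N(y) ∨ N(q)))
All bound variables are already distinct, so no renaming is needed.
Pull the quantifiers to the front (each side's bound variable is not free in the other side):
  ∀p ∀v ∃q ∃y (¬K(v,v) ∧ ¬K(p,v) ∨ N(y) ∨ N(q))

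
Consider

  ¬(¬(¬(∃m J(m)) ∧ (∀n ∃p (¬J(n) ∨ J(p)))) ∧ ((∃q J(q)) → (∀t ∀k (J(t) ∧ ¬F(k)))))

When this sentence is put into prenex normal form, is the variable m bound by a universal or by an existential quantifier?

Rewrite implications/biconditionals: A → B as ¬A ∨ B.
  ¬(¬(¬(∃m J(m)) ∧ (∀n ∃p (¬J(n) ∨ J(p)))) ∧ (¬(∃q J(q)) ∨ (∀t ∀k (J(t) ∧ ¬F(k)))))
Move each ¬ inward, flipping quantifiers it crosses:
  (∀m ¬J(m)) ∧ (∀n ∃p (¬J(n) ∨ J(p))) ∨ (∃q J(q)) ∧ (∃t ∃k (¬J(t) ∨ F(k)))
Finally move all quantifiers to the prefix:
  ∀m ∀n ∃p ∃q ∃t ∃k (¬J(m) ∧ (¬J(n) ∨ J(p)) ∨ J(q) ∧ (¬J(t) ∨ F(k)))
The quantifier ∃m sits under an odd number of negations (counting the antecedent side of each →), so it flips to ∀m.

universal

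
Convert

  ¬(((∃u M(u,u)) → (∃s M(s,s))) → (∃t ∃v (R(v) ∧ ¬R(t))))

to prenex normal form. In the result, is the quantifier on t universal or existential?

universal

First replace A → B with ¬A ∨ B.
  ¬(¬(¬(∃u M(u,u)) ∨ (∃s M(s,s))) ∨ (∃t ∃v (R(v) ∧ ¬R(t))))
Push ¬ through the quantifiers and connectives to reach negation normal form:
  ((∀u ¬M(u,u)) ∨ (∃s M(s,s))) ∧ (∀t ∀v (¬R(v) ∨ R(t)))
Extract every quantifier outward, since the variables are now distinct and don't occur free across branches:
  ∀u ∃s ∀t ∀v ((¬M(u,u) ∨ M(s,s)) ∧ (¬R(v) ∨ R(t)))
The quantifier ∃t sits under an odd number of negations (counting the antecedent side of each →), so it flips to ∀t.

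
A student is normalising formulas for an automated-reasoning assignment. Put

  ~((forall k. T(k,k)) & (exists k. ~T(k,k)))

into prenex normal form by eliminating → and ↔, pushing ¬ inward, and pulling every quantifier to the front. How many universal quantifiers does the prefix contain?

Move each ¬ inward, flipping quantifiers it crosses:
  (exists k. ~T(k,k)) | (forall k. T(k,k))
Standardize variables apart so no two quantifiers bind the same name: k↦q.
  (exists k. ~T(k,k)) | (forall q. T(q,q))
Extract every quantifier outward, since the variables are now distinct and don't occur free across branches:
  exists k. forall q. (~T(k,k) | T(q,q))
The prefix is exists k forall q: 1 universal, 1 existential.

1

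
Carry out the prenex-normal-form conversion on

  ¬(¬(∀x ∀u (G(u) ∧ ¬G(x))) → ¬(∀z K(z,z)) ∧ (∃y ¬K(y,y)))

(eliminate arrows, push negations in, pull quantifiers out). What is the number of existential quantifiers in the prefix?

Rewrite implications/biconditionals: A → B as ¬A ∨ B.
  ¬(¬¬(∀x ∀u (G(u) ∧ ¬G(x))) ∨ ¬(∀z K(z,z)) ∧ (∃y ¬K(y,y)))
Move each ¬ inward, flipping quantifiers it crosses:
  (∃x ∃u (¬G(u) ∨ G(x))) ∧ ((∀z K(z,z)) ∨ (∀y K(y,y)))
All bound variables are already distinct, so no renaming is needed.
Pull the quantifiers to the front (each side's bound variable is not free in the other side):
  ∃x ∃u ∀z ∀y ((¬G(u) ∨ G(x)) ∧ (K(z,z) ∨ K(y,y)))
The prefix is ∃x ∃u ∀z ∀y: 2 universal, 2 existential.

2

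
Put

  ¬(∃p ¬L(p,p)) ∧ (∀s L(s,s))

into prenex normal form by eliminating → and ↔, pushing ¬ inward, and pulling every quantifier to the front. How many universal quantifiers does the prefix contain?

Push ¬ through the quantifiers and connectives to reach negation normal form:
  (∀p L(p,p)) ∧ (∀s L(s,s))
Extract every quantifier outward, since the variables are now distinct and don't occur free across branches:
  ∀p ∀s (L(p,p) ∧ L(s,s))
The prefix is ∀p ∀s: 2 universal, 0 existential.

2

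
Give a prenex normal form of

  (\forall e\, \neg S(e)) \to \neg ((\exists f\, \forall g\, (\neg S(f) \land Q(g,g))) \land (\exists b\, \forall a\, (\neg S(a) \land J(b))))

Rewrite implications/biconditionals: A → B as ¬A ∨ B.
  \neg (\forall e\, \neg S(e)) \lor \neg ((\exists f\, \forall g\, (\neg S(f) \land Q(g,g))) \land (\exists b\, \forall a\, (\neg S(a) \land J(b))))
Drive negations inward (¬∀x A ≡ ∃x ¬A, ¬∃x A ≡ ∀x ¬A, De Morgan for ∧/∨):
  (\exists e\, S(e)) \lor (\forall f\, \exists g\, (S(f) \lor \neg Q(g,g))) \lor (\forall b\, \exists a\, (S(a) \lor \neg J(b)))
All bound variables are already distinct, so no renaming is needed.
Finally move all quantifiers to the prefix:
  \exists e\, \forall f\, \exists g\, \forall b\, \exists a\, (S(e) \lor S(f) \lor \neg Q(g,g) \lor S(a) \lor \neg J(b))

\exists e\, \forall f\, \exists g\, \forall b\, \exists a\, (S(e) \lor S(f) \lor \neg Q(g,g) \lor S(a) \lor \neg J(b))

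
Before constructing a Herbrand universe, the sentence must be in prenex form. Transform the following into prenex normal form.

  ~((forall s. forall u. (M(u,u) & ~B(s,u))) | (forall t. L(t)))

exists s. exists u. exists t. ((~M(u,u) | B(s,u)) & ~L(t))

Push ¬ through the quantifiers and connectives to reach negation normal form:
  (exists s. exists u. (~M(u,u) | B(s,u))) & (exists t. ~L(t))
Finally move all quantifiers to the prefix:
  exists s. exists u. exists t. ((~M(u,u) | B(s,u)) & ~L(t))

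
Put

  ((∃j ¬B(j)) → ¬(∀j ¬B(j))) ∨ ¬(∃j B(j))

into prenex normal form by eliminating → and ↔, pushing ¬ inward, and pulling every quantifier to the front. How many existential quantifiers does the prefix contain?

First replace A → B with ¬A ∨ B.
  ¬(∃j ¬B(j)) ∨ ¬(∀j ¬B(j)) ∨ ¬(∃j B(j))
Move each ¬ inward, flipping quantifiers it crosses:
  (∀j B(j)) ∨ (∃j B(j)) ∨ (∀j ¬B(j))
Give each quantifier a distinct variable: j↦s, j↦w1.
  (∀j B(j)) ∨ (∃s B(s)) ∨ (∀w1 ¬B(w1))
Pull the quantifiers to the front (each side's bound variable is not free in the other side):
  ∀j ∃s ∀w1 (B(j) ∨ B(s) ∨ ¬B(w1))
The prefix is ∀j ∃s ∀w1: 2 universal, 1 existential.

1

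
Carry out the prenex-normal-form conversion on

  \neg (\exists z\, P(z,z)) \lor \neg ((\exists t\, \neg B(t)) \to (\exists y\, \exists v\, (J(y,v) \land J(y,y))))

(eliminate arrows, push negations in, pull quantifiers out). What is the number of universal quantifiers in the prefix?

Eliminate → and ↔ using ¬ and ∨.
  \neg (\exists z\, P(z,z)) \lor \neg (\neg (\exists t\, \neg B(t)) \lor (\exists y\, \exists v\, (J(y,v) \land J(y,y))))
Drive negations inward (¬∀x A ≡ ∃x ¬A, ¬∃x A ≡ ∀x ¬A, De Morgan for ∧/∨):
  (\forall z\, \neg P(z,z)) \lor (\exists t\, \neg B(t)) \land (\forall y\, \forall v\, (\neg J(y,v) \lor \neg J(y,y)))
Extract every quantifier outward, since the variables are now distinct and don't occur free across branches:
  \forall z\, \exists t\, \forall y\, \forall v\, (\neg P(z,z) \lor \neg B(t) \land (\neg J(y,v) \lor \neg J(y,y)))
The prefix is \forall z \exists t \forall y \forall v: 3 universal, 1 existential.

3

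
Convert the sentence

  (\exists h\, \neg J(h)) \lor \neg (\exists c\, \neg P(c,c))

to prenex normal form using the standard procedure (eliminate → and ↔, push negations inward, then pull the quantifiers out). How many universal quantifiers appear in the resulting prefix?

Push ¬ through the quantifiers and connectives to reach negation normal form:
  (\exists h\, \neg J(h)) \lor (\forall c\, P(c,c))
All bound variables are already distinct, so no renaming is needed.
Extract every quantifier outward, since the variables are now distinct and don't occur free across branches:
  \exists h\, \forall c\, (\neg J(h) \lor P(c,c))
The prefix is \exists h \forall c: 1 universal, 1 existential.

1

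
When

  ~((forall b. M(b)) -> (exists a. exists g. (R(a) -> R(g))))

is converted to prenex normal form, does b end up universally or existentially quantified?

universal

Rewrite implications/biconditionals: A → B as ¬A ∨ B.
  ~(~(forall b. M(b)) | (exists a. exists g. (~R(a) | R(g))))
Push ¬ through the quantifiers and connectives to reach negation normal form:
  (forall b. M(b)) & (forall a. forall g. (R(a) & ~R(g)))
All bound variables are already distinct, so no renaming is needed.
Pull the quantifiers to the front (each side's bound variable is not free in the other side):
  forall b. forall a. forall g. (M(b) & R(a) & ~R(g))
The quantifier forall b sits under an even number of negations (counting the antecedent side of each →), so it remains universal.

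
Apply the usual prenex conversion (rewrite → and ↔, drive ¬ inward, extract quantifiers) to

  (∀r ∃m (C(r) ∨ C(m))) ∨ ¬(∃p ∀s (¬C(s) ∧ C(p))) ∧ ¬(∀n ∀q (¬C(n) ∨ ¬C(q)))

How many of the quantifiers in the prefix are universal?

Drive negations inward (¬∀x A ≡ ∃x ¬A, ¬∃x A ≡ ∀x ¬A, De Morgan for ∧/∨):
  (∀r ∃m (C(r) ∨ C(m))) ∨ (∀p ∃s (C(s) ∨ ¬C(p))) ∧ (∃n ∃q (C(n) ∧ C(q)))
All bound variables are already distinct, so no renaming is needed.
Finally move all quantifiers to the prefix:
  ∀r ∃m ∀p ∃s ∃n ∃q (C(r) ∨ C(m) ∨ (C(s) ∨ ¬C(p)) ∧ C(n) ∧ C(q))
The prefix is ∀r ∃m ∀p ∃s ∃n ∃q: 2 universal, 4 existential.

2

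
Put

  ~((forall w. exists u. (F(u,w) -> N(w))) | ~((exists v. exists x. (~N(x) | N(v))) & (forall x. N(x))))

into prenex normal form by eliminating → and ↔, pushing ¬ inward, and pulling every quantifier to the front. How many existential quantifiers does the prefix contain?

3

Rewrite implications/biconditionals: A → B as ¬A ∨ B.
  ~((forall w. exists u. (~F(u,w) | N(w))) | ~((exists v. exists x. (~N(x) | N(v))) & (forall x. N(x))))
Move each ¬ inward, flipping quantifiers it crosses:
  (exists w. forall u. (F(u,w) & ~N(w))) & (exists v. exists x. (~N(x) | N(v))) & (forall x. N(x))
Rename bound variables to avoid capture: x↦u1.
  (exists w. forall u. (F(u,w) & ~N(w))) & (exists v. exists x. (~N(x) | N(v))) & (forall u1. N(u1))
Pull the quantifiers to the front (each side's bound variable is not free in the other side):
  exists w. forall u. exists v. exists x. forall u1. (F(u,w) & ~N(w) & (~N(x) | N(v)) & N(u1))
The prefix is exists w forall u exists v exists x forall u1: 2 universal, 3 existential.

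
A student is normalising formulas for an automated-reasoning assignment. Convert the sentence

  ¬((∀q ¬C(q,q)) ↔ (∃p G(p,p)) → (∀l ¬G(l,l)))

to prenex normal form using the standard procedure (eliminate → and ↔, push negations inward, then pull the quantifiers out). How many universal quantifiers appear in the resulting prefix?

Rewrite implications/biconditionals: A → B as ¬A ∨ B; A ↔ B as (¬A ∨ B) ∧ (¬B ∨ A).
  ¬((¬(∀q ¬C(q,q)) ∨ ¬(∃p G(p,p)) ∨ (∀l ¬G(l,l))) ∧ (¬(¬(∃p G(p,p)) ∨ (∀l ¬G(l,l))) ∨ (∀q ¬C(q,q))))
Move each ¬ inward, flipping quantifiers it crosses:
  (∀q ¬C(q,q)) ∧ (∃p G(p,p)) ∧ (∃l G(l,l)) ∨ ((∀p ¬G(p,p)) ∨ (∀l ¬G(l,l))) ∧ (∃q C(q,q))
Rename bound variables to avoid capture: p↦c, l↦v, q↦y.
  (∀q ¬C(q,q)) ∧ (∃p G(p,p)) ∧ (∃l G(l,l)) ∨ ((∀c ¬G(c,c)) ∨ (∀v ¬G(v,v))) ∧ (∃y C(y,y))
Finally move all quantifiers to the prefix:
  ∀q ∃p ∃l ∀c ∀v ∃y (¬C(q,q) ∧ G(p,p) ∧ G(l,l) ∨ (¬G(c,c) ∨ ¬G(v,v)) ∧ C(y,y))
The prefix is ∀q ∃p ∃l ∀c ∀v ∃y: 3 universal, 3 existential.

3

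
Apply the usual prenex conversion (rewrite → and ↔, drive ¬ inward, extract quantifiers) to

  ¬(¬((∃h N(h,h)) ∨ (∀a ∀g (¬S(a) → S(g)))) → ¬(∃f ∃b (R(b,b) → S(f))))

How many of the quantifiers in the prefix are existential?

Eliminate → and ↔ using ¬ and ∨.
  ¬(¬¬((∃h N(h,h)) ∨ (∀a ∀g (¬¬S(a) ∨ S(g)))) ∨ ¬(∃f ∃b (¬R(b,b) ∨ S(f))))
Drive negations inward (¬∀x A ≡ ∃x ¬A, ¬∃x A ≡ ∀x ¬A, De Morgan for ∧/∨):
  (∀h ¬N(h,h)) ∧ (∃a ∃g (¬S(a) ∧ ¬S(g))) ∧ (∃f ∃b (¬R(b,b) ∨ S(f)))
All bound variables are already distinct, so no renaming is needed.
Finally move all quantifiers to the prefix:
  ∀h ∃a ∃g ∃f ∃b (¬N(h,h) ∧ ¬S(a) ∧ ¬S(g) ∧ (¬R(b,b) ∨ S(f)))
The prefix is ∀h ∃a ∃g ∃f ∃b: 1 universal, 4 existential.

4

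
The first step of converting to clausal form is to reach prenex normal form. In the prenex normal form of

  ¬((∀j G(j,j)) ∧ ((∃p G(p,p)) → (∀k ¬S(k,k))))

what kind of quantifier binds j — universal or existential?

Rewrite implications/biconditionals: A → B as ¬A ∨ B.
  ¬((∀j G(j,j)) ∧ (¬(∃p G(p,p)) ∨ (∀k ¬S(k,k))))
Drive negations inward (¬∀x A ≡ ∃x ¬A, ¬∃x A ≡ ∀x ¬A, De Morgan for ∧/∨):
  (∃j ¬G(j,j)) ∨ (∃p G(p,p)) ∧ (∃k S(k,k))
All bound variables are already distinct, so no renaming is needed.
Extract every quantifier outward, since the variables are now distinct and don't occur free across branches:
  ∃j ∃p ∃k (¬G(j,j) ∨ G(p,p) ∧ S(k,k))
The quantifier ∀j sits under an odd number of negations (counting the antecedent side of each →), so it flips to ∃j.

existential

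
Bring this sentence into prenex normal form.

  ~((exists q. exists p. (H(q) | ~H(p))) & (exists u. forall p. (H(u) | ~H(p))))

Move each ¬ inward, flipping quantifiers it crosses:
  (forall q. forall p. (~H(q) & H(p))) | (forall u. exists p. (~H(u) & H(p)))
Give each quantifier a distinct variable: p↦c.
  (forall q. forall p. (~H(q) & H(p))) | (forall u. exists c. (~H(u) & H(c)))
Pull the quantifiers to the front (each side's bound variable is not free in the other side):
  forall q. forall p. forall u. exists c. (~H(q) & H(p) | ~H(u) & H(c))

forall q. forall p. forall u. exists c. (~H(q) & H(p) | ~H(u) & H(c))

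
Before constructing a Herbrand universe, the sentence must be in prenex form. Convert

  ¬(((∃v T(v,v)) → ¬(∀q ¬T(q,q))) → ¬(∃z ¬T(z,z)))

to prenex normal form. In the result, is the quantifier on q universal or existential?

First replace A → B with ¬A ∨ B.
  ¬(¬(¬(∃v T(v,v)) ∨ ¬(∀q ¬T(q,q))) ∨ ¬(∃z ¬T(z,z)))
Move each ¬ inward, flipping quantifiers it crosses:
  ((∀v ¬T(v,v)) ∨ (∃q T(q,q))) ∧ (∃z ¬T(z,z))
All bound variables are already distinct, so no renaming is needed.
Finally move all quantifiers to the prefix:
  ∀v ∃q ∃z ((¬T(v,v) ∨ T(q,q)) ∧ ¬T(z,z))
The quantifier ∀q sits under an odd number of negations (counting the antecedent side of each →), so it flips to ∃q.

existential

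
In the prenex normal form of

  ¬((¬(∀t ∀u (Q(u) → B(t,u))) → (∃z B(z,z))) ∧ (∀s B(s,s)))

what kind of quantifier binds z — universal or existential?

First replace A → B with ¬A ∨ B.
  ¬((¬¬(∀t ∀u (¬Q(u) ∨ B(t,u))) ∨ (∃z B(z,z))) ∧ (∀s B(s,s)))
Drive negations inward (¬∀x A ≡ ∃x ¬A, ¬∃x A ≡ ∀x ¬A, De Morgan for ∧/∨):
  (∃t ∃u (Q(u) ∧ ¬B(t,u))) ∧ (∀z ¬B(z,z)) ∨ (∃s ¬B(s,s))
All bound variables are already distinct, so no renaming is needed.
Finally move all quantifiers to the prefix:
  ∃t ∃u ∀z ∃s (Q(u) ∧ ¬B(t,u) ∧ ¬B(z,z) ∨ ¬B(s,s))
The quantifier ∃z sits under an odd number of negations (counting the antecedent side of each →), so it flips to ∀z.

universal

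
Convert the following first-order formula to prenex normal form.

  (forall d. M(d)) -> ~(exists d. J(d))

exists d. forall v1. (~M(d) | ~J(v1))

Eliminate → and ↔ using ¬ and ∨.
  ~(forall d. M(d)) | ~(exists d. J(d))
Move each ¬ inward, flipping quantifiers it crosses:
  (exists d. ~M(d)) | (forall d. ~J(d))
Rename bound variables to avoid capture: d↦v1.
  (exists d. ~M(d)) | (forall v1. ~J(v1))
Pull the quantifiers to the front (each side's bound variable is not free in the other side):
  exists d. forall v1. (~M(d) | ~J(v1))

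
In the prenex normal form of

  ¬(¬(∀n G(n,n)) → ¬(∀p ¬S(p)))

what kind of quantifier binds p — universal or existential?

First replace A → B with ¬A ∨ B.
  ¬(¬¬(∀n G(n,n)) ∨ ¬(∀p ¬S(p)))
Drive negations inward (¬∀x A ≡ ∃x ¬A, ¬∃x A ≡ ∀x ¬A, De Morgan for ∧/∨):
  (∃n ¬G(n,n)) ∧ (∀p ¬S(p))
Extract every quantifier outward, since the variables are now distinct and don't occur free across branches:
  ∃n ∀p (¬G(n,n) ∧ ¬S(p))
The quantifier ∀p sits under an even number of negations (counting the antecedent side of each →), so it remains universal.

universal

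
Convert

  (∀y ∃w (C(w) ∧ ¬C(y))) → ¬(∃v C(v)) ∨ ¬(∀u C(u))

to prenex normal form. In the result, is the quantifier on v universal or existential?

Rewrite implications/biconditionals: A → B as ¬A ∨ B.
  ¬(∀y ∃w (C(w) ∧ ¬C(y))) ∨ ¬(∃v C(v)) ∨ ¬(∀u C(u))
Drive negations inward (¬∀x A ≡ ∃x ¬A, ¬∃x A ≡ ∀x ¬A, De Morgan for ∧/∨):
  (∃y ∀w (¬C(w) ∨ C(y))) ∨ (∀v ¬C(v)) ∨ (∃u ¬C(u))
Extract every quantifier outward, since the variables are now distinct and don't occur free across branches:
  ∃y ∀w ∀v ∃u (¬C(w) ∨ C(y) ∨ ¬C(v) ∨ ¬C(u))
The quantifier ∃v sits under an odd number of negations (counting the antecedent side of each →), so it flips to ∀v.

universal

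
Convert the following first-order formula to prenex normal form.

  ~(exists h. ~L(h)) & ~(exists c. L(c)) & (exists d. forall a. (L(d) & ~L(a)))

forall h. forall c. exists d. forall a. (L(h) & ~L(c) & L(d) & ~L(a))

Drive negations inward (¬∀x A ≡ ∃x ¬A, ¬∃x A ≡ ∀x ¬A, De Morgan for ∧/∨):
  (forall h. L(h)) & (forall c. ~L(c)) & (exists d. forall a. (L(d) & ~L(a)))
Pull the quantifiers to the front (each side's bound variable is not free in the other side):
  forall h. forall c. exists d. forall a. (L(h) & ~L(c) & L(d) & ~L(a))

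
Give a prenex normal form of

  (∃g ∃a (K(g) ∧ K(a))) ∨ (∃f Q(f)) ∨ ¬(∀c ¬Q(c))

∃g ∃a ∃f ∃c (K(g) ∧ K(a) ∨ Q(f) ∨ Q(c))

Drive negations inward (¬∀x A ≡ ∃x ¬A, ¬∃x A ≡ ∀x ¬A, De Morgan for ∧/∨):
  (∃g ∃a (K(g) ∧ K(a))) ∨ (∃f Q(f)) ∨ (∃c Q(c))
All bound variables are already distinct, so no renaming is needed.
Pull the quantifiers to the front (each side's bound variable is not free in the other side):
  ∃g ∃a ∃f ∃c (K(g) ∧ K(a) ∨ Q(f) ∨ Q(c))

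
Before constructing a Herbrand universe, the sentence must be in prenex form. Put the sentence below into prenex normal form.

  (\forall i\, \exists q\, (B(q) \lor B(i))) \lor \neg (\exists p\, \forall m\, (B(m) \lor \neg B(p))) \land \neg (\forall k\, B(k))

Drive negations inward (¬∀x A ≡ ∃x ¬A, ¬∃x A ≡ ∀x ¬A, De Morgan for ∧/∨):
  (\forall i\, \exists q\, (B(q) \lor B(i))) \lor (\forall p\, \exists m\, (\neg B(m) \land B(p))) \land (\exists k\, \neg B(k))
Pull the quantifiers to the front (each side's bound variable is not free in the other side):
  \forall i\, \exists q\, \forall p\, \exists m\, \exists k\, (B(q) \lor B(i) \lor \neg B(m) \land B(p) \land \neg B(k))

\forall i\, \exists q\, \forall p\, \exists m\, \exists k\, (B(q) \lor B(i) \lor \neg B(m) \land B(p) \land \neg B(k))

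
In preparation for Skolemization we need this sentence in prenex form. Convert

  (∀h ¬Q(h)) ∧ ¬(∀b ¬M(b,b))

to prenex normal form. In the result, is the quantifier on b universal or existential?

Push ¬ through the quantifiers and connectives to reach negation normal form:
  (∀h ¬Q(h)) ∧ (∃b M(b,b))
All bound variables are already distinct, so no renaming is needed.
Finally move all quantifiers to the prefix:
  ∀h ∃b (¬Q(h) ∧ M(b,b))
The quantifier ∀b sits under an odd number of negations, so it flips to ∃b.

existential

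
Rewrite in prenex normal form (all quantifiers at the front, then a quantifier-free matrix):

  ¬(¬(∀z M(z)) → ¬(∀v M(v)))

∃z ∀v (¬M(z) ∧ M(v))

Eliminate → and ↔ using ¬ and ∨.
  ¬(¬¬(∀z M(z)) ∨ ¬(∀v M(v)))
Move each ¬ inward, flipping quantifiers it crosses:
  (∃z ¬M(z)) ∧ (∀v M(v))
All bound variables are already distinct, so no renaming is needed.
Pull the quantifiers to the front (each side's bound variable is not free in the other side):
  ∃z ∀v (¬M(z) ∧ M(v))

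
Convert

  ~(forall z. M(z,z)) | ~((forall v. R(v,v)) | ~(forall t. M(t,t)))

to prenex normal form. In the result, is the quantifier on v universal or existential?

existential

Move each ¬ inward, flipping quantifiers it crosses:
  (exists z. ~M(z,z)) | (exists v. ~R(v,v)) & (forall t. M(t,t))
All bound variables are already distinct, so no renaming is needed.
Pull the quantifiers to the front (each side's bound variable is not free in the other side):
  exists z. exists v. forall t. (~M(z,z) | ~R(v,v) & M(t,t))
The quantifier forall v sits under an odd number of negations, so it flips to exists v.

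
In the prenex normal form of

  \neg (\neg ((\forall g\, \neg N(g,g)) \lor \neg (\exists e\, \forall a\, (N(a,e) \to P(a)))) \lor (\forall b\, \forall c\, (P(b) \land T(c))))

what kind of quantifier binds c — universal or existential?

First replace A → B with ¬A ∨ B.
  \neg (\neg ((\forall g\, \neg N(g,g)) \lor \neg (\exists e\, \forall a\, (\neg N(a,e) \lor P(a)))) \lor (\forall b\, \forall c\, (P(b) \land T(c))))
Push ¬ through the quantifiers and connectives to reach negation normal form:
  ((\forall g\, \neg N(g,g)) \lor (\forall e\, \exists a\, (N(a,e) \land \neg P(a)))) \land (\exists b\, \exists c\, (\neg P(b) \lor \neg T(c)))
Extract every quantifier outward, since the variables are now distinct and don't occur free across branches:
  \forall g\, \forall e\, \exists a\, \exists b\, \exists c\, ((\neg N(g,g) \lor N(a,e) \land \neg P(a)) \land (\neg P(b) \lor \neg T(c)))
The quantifier \forall c sits under an odd number of negations (counting the antecedent side of each →), so it flips to \exists c.

existential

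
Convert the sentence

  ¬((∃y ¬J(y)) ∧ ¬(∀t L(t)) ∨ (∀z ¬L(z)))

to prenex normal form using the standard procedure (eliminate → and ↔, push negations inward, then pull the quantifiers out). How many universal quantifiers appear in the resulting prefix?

2

Push ¬ through the quantifiers and connectives to reach negation normal form:
  ((∀y J(y)) ∨ (∀t L(t))) ∧ (∃z L(z))
All bound variables are already distinct, so no renaming is needed.
Finally move all quantifiers to the prefix:
  ∀y ∀t ∃z ((J(y) ∨ L(t)) ∧ L(z))
The prefix is ∀y ∀t ∃z: 2 universal, 1 existential.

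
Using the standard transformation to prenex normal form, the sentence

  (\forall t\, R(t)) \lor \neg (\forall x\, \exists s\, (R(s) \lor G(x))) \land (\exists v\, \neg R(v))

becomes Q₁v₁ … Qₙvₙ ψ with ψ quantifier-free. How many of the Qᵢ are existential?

2

Move each ¬ inward, flipping quantifiers it crosses:
  (\forall t\, R(t)) \lor (\exists x\, \forall s\, (\neg R(s) \land \neg G(x))) \land (\exists v\, \neg R(v))
All bound variables are already distinct, so no renaming is needed.
Finally move all quantifiers to the prefix:
  \forall t\, \exists x\, \forall s\, \exists v\, (R(t) \lor \neg R(s) \land \neg G(x) \land \neg R(v))
The prefix is \forall t \exists x \forall s \exists v: 2 universal, 2 existential.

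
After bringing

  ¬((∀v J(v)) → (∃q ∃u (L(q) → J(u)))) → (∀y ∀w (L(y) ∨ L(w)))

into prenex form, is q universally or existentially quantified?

First replace A → B with ¬A ∨ B.
  ¬¬(¬(∀v J(v)) ∨ (∃q ∃u (¬L(q) ∨ J(u)))) ∨ (∀y ∀w (L(y) ∨ L(w)))
Push ¬ through the quantifiers and connectives to reach negation normal form:
  (∃v ¬J(v)) ∨ (∃q ∃u (¬L(q) ∨ J(u))) ∨ (∀y ∀w (L(y) ∨ L(w)))
All bound variables are already distinct, so no renaming is needed.
Pull the quantifiers to the front (each side's bound variable is not free in the other side):
  ∃v ∃q ∃u ∀y ∀w (¬J(v) ∨ ¬L(q) ∨ J(u) ∨ L(y) ∨ L(w))
The quantifier ∃q sits under an even number of negations (counting the antecedent side of each →), so it remains existential.

existential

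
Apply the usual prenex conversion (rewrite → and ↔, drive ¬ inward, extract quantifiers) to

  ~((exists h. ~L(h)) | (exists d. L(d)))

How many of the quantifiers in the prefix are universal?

2

Drive negations inward (¬∀x A ≡ ∃x ¬A, ¬∃x A ≡ ∀x ¬A, De Morgan for ∧/∨):
  (forall h. L(h)) & (forall d. ~L(d))
All bound variables are already distinct, so no renaming is needed.
Pull the quantifiers to the front (each side's bound variable is not free in the other side):
  forall h. forall d. (L(h) & ~L(d))
The prefix is forall h forall d: 2 universal, 0 existential.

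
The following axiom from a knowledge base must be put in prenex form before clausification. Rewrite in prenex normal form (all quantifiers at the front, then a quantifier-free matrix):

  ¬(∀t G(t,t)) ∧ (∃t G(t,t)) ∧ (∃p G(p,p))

Push ¬ through the quantifiers and connectives to reach negation normal form:
  (∃t ¬G(t,t)) ∧ (∃t G(t,t)) ∧ (∃p G(p,p))
Rename bound variables to avoid capture: t↦v1.
  (∃t ¬G(t,t)) ∧ (∃v1 G(v1,v1)) ∧ (∃p G(p,p))
Extract every quantifier outward, since the variables are now distinct and don't occur free across branches:
  ∃t ∃v1 ∃p (¬G(t,t) ∧ G(v1,v1) ∧ G(p,p))

∃t ∃v1 ∃p (¬G(t,t) ∧ G(v1,v1) ∧ G(p,p))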